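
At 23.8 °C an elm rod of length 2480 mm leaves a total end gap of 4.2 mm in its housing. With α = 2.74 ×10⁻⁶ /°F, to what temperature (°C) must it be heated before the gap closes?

367 °C

α = 2.74×10⁻⁶/°F × 9/5 = 4.93×10⁻⁶/K.
α·L₀·ΔT = 4.2 mm ⇒ ΔT = 4.2 / (4.93×10⁻⁶ × 2480.0) = 343.4 K.
T = 23.8 + 343.4 = 367.2 °C.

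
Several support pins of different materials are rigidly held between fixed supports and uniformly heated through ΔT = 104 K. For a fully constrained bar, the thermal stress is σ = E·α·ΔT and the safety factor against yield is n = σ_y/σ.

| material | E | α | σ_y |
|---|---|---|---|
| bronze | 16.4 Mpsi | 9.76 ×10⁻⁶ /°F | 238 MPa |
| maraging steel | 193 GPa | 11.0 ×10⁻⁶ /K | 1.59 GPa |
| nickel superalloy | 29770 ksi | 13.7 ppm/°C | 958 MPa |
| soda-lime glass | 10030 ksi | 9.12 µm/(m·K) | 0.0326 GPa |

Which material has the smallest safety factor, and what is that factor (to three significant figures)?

Converting E to GPa, α to ×10⁻⁶/K, σ_y to MPa, then σ and n for each:
  bronze: E = 113.1, α = 17.6, σ_y = 238.0 → σ = 207 MPa, n = 1.15
  maraging steel: E = 193.0, α = 11.0, σ_y = 1590 → σ = 221 MPa, n = 7.20
  nickel superalloy: E = 205.3, α = 13.7, σ_y = 958.0 → σ = 292 MPa, n = 3.28
  soda-lime glass: E = 69.15, α = 9.12, σ_y = 32.60 → σ = 65.6 MPa, n = 0.497
Smallest n: soda-lime glass with n = 0.497.

soda-lime glass, n = 0.497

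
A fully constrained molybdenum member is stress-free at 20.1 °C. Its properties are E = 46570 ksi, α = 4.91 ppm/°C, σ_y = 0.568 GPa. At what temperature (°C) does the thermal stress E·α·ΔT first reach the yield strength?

380 °C

E = 46570 ksi = 321.1 GPa.
σ_y = 0.568 GPa = 568.0 MPa.
E·α·ΔT = 568.0 MPa ⇒ ΔT = 568.0 / (321.1×10³ × 4.91×10⁻⁶) = 360.3 K.
T = 20.1 + 360.3 = 380.4 °C.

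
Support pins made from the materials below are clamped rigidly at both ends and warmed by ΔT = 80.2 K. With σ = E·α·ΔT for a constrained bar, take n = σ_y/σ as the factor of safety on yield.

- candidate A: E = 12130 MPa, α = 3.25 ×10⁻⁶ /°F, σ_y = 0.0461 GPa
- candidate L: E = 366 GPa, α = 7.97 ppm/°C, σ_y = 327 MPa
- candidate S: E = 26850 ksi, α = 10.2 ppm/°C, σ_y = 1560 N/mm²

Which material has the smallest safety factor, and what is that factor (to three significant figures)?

candidate L, n = 1.40

With everything in SI (GPa, ×10⁻⁶/K, MPa):
  candidate A: E = 12.13, α = 5.85, σ_y = 46.10 → σ = 5.69 MPa, n = 8.10
  candidate L: E = 366.0, α = 7.97, σ_y = 327.0 → σ = 234 MPa, n = 1.40
  candidate S: E = 185.1, α = 10.2, σ_y = 1560 → σ = 151 MPa, n = 10.3
The minimum is candidate L at n = 1.40.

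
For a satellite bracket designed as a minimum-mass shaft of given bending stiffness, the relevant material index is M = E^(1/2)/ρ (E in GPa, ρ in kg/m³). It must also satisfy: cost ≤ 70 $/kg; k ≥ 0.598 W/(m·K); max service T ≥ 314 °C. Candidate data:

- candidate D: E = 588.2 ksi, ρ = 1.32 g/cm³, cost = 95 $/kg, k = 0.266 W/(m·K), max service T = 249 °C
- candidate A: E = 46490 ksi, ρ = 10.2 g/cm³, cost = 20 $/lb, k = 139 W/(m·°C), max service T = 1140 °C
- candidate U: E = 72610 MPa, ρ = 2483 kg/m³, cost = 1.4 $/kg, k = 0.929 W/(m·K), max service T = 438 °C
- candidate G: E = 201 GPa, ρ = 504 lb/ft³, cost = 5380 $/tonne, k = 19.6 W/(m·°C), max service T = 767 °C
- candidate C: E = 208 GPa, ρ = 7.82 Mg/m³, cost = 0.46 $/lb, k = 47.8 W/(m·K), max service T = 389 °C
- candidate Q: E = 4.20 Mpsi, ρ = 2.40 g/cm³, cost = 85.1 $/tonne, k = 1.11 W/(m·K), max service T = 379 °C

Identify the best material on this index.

Screen on constraints: cost ≤ 70 $/kg; k ≥ 0.598 W/(m·K); max service T ≥ 314 °C. Survivors: candidate A, candidate U, candidate G, candidate C, candidate Q.
Convert each candidate to consistent units, then evaluate M:
  candidate A: E = 320.5 GPa, ρ = 10200 kg/m³
  candidate U: E = 72.61 GPa, ρ = 2483 kg/m³
  candidate G: E = 201.0 GPa, ρ = 8073 kg/m³
  candidate C: E = 208.0 GPa, ρ = 7820 kg/m³
  candidate Q: E = 28.96 GPa, ρ = 2400 kg/m³
  candidate U: M = 3.43×10⁻³
  candidate Q: M = 2.24×10⁻³
  candidate C: M = 1.84×10⁻³
  candidate G: M = 1.76×10⁻³
  candidate A: M = 1.76×10⁻³
Candidate U has the largest M.

candidate U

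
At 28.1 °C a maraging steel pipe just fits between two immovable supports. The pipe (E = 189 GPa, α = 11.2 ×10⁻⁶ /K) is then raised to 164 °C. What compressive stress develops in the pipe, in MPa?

288 MPa

ΔT = 135.9 K. Constrained thermal stress σ = E·α·ΔT = 189.0×10³ MPa × 11.2×10⁻⁶ × 135.9 = 288 MPa (compressive).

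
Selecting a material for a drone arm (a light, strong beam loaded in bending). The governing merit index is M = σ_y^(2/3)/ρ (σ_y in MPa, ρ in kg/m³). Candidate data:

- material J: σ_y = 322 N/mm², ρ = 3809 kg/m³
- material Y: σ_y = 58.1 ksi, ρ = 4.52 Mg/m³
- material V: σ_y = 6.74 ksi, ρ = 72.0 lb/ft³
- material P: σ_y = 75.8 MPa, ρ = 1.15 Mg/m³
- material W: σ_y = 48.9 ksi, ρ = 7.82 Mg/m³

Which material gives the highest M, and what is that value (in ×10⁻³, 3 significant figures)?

In SI units:
  material J: σ_y = 322.0 MPa, ρ = 3809 kg/m³
  material Y: σ_y = 400.6 MPa, ρ = 4520 kg/m³
  material V: σ_y = 46.47 MPa, ρ = 1153 kg/m³
  material P: σ_y = 75.80 MPa, ρ = 1150 kg/m³
  material W: σ_y = 337.2 MPa, ρ = 7820 kg/m³
  material P: M = 15.6×10⁻³
  material J: M = 12.3×10⁻³
  material Y: M = 12.0×10⁻³
  material V: M = 11.2×10⁻³
  material W: M = 6.19×10⁻³
Material P ranks first.

material P, M = 15.6×10⁻³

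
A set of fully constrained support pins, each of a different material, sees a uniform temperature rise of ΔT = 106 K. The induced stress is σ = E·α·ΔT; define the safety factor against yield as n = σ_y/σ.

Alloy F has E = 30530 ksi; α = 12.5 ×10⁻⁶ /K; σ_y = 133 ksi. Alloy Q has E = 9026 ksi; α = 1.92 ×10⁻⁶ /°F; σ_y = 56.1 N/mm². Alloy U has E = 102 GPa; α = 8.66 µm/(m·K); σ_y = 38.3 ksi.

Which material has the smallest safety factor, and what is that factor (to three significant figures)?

alloy Q, n = 2.46

Per material, after unit conversion:
  alloy F: E = 210.5, α = 12.5, σ_y = 917.0 → σ = 279 MPa, n = 3.29
  alloy Q: E = 62.23, α = 3.46, σ_y = 56.10 → σ = 22.8 MPa, n = 2.46
  alloy U: E = 102.0, α = 8.66, σ_y = 264.1 → σ = 93.6 MPa, n = 2.82
Alloy Q has the lowest safety factor, n = 2.46.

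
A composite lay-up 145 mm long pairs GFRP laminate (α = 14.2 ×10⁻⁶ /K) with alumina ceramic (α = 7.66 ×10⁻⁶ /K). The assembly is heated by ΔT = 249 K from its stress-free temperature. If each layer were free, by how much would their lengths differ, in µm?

236 µm

Δα = |14.2 − 7.66|×10⁻⁶/K = 6.54×10⁻⁶/K.
ΔL_mismatch = Δα·L·ΔT = 6.54×10⁻⁶ × 145.0 mm × 249.0 K = 236 µm.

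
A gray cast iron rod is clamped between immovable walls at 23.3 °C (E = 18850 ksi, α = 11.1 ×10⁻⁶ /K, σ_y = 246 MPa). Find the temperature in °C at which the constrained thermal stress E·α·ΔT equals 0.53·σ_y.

E = 18850 ksi = 130.0 GPa.
E·α·ΔT = 130.4 MPa ⇒ ΔT = 130.4 / (130.0×10³ × 11.1×10⁻⁶) = 90.38 K.
T = 23.3 + 90.38 = 113.7 °C.

114 °C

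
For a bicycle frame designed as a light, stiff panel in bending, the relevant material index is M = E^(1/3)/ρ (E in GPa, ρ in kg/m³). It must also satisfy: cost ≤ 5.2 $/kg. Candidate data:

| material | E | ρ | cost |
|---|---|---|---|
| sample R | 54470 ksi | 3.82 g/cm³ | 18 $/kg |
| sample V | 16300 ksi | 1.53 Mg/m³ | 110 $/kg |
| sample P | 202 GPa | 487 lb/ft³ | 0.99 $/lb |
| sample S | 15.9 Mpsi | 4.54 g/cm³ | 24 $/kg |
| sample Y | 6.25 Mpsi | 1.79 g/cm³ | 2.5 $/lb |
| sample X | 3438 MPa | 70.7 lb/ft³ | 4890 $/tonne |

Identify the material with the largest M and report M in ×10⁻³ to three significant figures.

Screen on constraints: cost ≤ 5.2 $/kg. Survivors: sample P, sample X.
In SI units:
  sample P: E = 202.0 GPa, ρ = 7801 kg/m³
  sample X: E = 3.438 GPa, ρ = 1133 kg/m³
  sample X: M = 1.33×10⁻³
  sample P: M = 0.752×10⁻³
The maximum is for sample X.

sample X, M = 1.33×10⁻³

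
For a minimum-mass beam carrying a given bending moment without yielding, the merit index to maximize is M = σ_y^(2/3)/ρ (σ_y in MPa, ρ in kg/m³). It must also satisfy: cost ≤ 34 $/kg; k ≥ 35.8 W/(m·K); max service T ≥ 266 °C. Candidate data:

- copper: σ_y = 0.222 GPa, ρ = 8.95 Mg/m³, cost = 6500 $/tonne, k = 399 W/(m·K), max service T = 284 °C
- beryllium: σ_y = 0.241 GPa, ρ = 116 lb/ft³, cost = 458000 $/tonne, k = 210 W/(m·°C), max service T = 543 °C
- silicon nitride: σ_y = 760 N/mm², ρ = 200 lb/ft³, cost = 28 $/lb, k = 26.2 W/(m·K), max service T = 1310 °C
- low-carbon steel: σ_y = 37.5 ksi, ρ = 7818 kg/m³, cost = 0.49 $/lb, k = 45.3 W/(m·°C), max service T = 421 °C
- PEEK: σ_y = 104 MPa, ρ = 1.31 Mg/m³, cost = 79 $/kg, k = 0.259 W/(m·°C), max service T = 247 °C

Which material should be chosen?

low-carbon steel

Screen on constraints: cost ≤ 34 $/kg; k ≥ 35.8 W/(m·K); max service T ≥ 266 °C. Survivors: copper, low-carbon steel.
Putting every candidate on a common basis:
  copper: σ_y = 222.0 MPa, ρ = 8950 kg/m³
  low-carbon steel: σ_y = 258.6 MPa, ρ = 7818 kg/m³
  low-carbon steel: M = 5.19×10⁻³
  copper: M = 4.10×10⁻³
Highest index: low-carbon steel.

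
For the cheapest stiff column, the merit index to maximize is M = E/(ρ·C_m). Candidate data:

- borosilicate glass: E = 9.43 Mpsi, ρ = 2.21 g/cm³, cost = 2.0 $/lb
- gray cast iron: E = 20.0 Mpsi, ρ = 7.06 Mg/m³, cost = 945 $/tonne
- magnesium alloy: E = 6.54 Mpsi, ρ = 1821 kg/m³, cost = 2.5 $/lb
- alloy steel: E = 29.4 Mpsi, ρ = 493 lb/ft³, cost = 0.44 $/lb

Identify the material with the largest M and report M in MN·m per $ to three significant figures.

alloy steel, M = 26.5 MN·m per $

Putting every candidate on a common basis:
  borosilicate glass: E = 65.02 GPa, ρ = 2210 kg/m³, cost = 4.409 $/kg
  gray cast iron: E = 137.9 GPa, ρ = 7060 kg/m³, cost = 0.9450 $/kg
  magnesium alloy: E = 45.09 GPa, ρ = 1821 kg/m³, cost = 5.511 $/kg
  alloy steel: E = 202.7 GPa, ρ = 7897 kg/m³, cost = 0.9700 $/kg
  alloy steel: M = 26.5 MN·m per $
  gray cast iron: M = 20.7 MN·m per $
  borosilicate glass: M = 6.67 MN·m per $
  magnesium alloy: M = 4.49 MN·m per $
Highest index: alloy steel.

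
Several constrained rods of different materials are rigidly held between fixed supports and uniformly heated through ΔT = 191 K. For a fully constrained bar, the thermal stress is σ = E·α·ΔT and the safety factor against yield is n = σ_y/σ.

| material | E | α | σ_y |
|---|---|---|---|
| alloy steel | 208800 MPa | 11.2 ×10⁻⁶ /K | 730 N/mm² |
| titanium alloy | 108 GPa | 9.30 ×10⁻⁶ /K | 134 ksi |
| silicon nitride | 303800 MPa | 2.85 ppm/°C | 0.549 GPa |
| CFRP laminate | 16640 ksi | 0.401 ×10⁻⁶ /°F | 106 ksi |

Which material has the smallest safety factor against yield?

alloy steel

Converting E to GPa, α to ×10⁻⁶/K, σ_y to MPa, then σ and n for each:
  alloy steel: E = 208.8, α = 11.2, σ_y = 730.0 → σ = 447 MPa, n = 1.63
  titanium alloy: E = 108.0, α = 9.30, σ_y = 923.9 → σ = 192 MPa, n = 4.82
  silicon nitride: E = 303.8, α = 2.85, σ_y = 549.0 → σ = 165 MPa, n = 3.32
  CFRP laminate: E = 114.7, α = 0.722, σ_y = 730.8 → σ = 15.8 MPa, n = 46.2
Alloy steel has the lowest safety factor, n = 1.63.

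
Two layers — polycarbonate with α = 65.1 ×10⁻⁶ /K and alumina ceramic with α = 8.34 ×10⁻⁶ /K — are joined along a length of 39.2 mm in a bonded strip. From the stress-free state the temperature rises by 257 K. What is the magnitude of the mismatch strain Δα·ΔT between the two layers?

0.0146

Δα = |65.1 − 8.34|×10⁻⁶/K = 56.8×10⁻⁶/K.
Mismatch strain = Δα·ΔT = 56.8×10⁻⁶ × 257.0 = 0.0146.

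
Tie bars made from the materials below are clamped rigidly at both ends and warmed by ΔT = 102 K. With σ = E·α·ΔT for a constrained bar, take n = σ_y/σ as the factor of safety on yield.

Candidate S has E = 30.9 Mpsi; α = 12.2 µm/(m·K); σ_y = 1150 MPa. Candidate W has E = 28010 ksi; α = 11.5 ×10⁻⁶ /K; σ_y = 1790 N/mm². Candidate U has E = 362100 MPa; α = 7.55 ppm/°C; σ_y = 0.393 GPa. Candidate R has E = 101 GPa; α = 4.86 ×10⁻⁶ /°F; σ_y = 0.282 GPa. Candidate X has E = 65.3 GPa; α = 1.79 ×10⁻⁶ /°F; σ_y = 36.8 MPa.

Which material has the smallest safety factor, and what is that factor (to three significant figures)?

Per material, after unit conversion:
  candidate S: E = 213.0, α = 12.2, σ_y = 1150 → σ = 265 MPa, n = 4.34
  candidate W: E = 193.1, α = 11.5, σ_y = 1790 → σ = 227 MPa, n = 7.90
  candidate U: E = 362.1, α = 7.55, σ_y = 393.0 → σ = 279 MPa, n = 1.41
  candidate R: E = 101.0, α = 8.75, σ_y = 282.0 → σ = 90.1 MPa, n = 3.13
  candidate X: E = 65.30, α = 3.22, σ_y = 36.80 → σ = 21.5 MPa, n = 1.71
The minimum is candidate U at n = 1.41.

candidate U, n = 1.41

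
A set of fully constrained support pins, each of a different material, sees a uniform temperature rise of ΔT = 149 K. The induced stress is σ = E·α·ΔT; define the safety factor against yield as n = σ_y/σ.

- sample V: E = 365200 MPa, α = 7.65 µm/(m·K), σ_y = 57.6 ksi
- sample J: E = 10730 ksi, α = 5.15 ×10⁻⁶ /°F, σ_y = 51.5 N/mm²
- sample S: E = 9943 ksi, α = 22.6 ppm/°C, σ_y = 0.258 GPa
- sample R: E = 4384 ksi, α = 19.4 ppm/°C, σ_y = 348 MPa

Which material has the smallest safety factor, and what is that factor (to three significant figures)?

sample J, n = 0.504

Per material, after unit conversion:
  sample V: E = 365.2, α = 7.65, σ_y = 397.1 → σ = 416 MPa, n = 0.954
  sample J: E = 73.98, α = 9.27, σ_y = 51.50 → σ = 102 MPa, n = 0.504
  sample S: E = 68.55, α = 22.6, σ_y = 258.0 → σ = 231 MPa, n = 1.12
  sample R: E = 30.23, α = 19.4, σ_y = 348.0 → σ = 87.4 MPa, n = 3.98
Smallest n: sample J with n = 0.504.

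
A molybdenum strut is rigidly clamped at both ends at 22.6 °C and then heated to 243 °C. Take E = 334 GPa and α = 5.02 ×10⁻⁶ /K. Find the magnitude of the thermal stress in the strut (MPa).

370 MPa

ΔT = 220.4 K. Constrained thermal stress σ = E·α·ΔT = 334.0×10³ MPa × 5.02×10⁻⁶ × 220.4 = 370 MPa (compressive).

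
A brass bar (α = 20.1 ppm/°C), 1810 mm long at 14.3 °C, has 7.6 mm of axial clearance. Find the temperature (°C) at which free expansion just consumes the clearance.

α·L₀·ΔT = 7.6 mm ⇒ ΔT = 7.6 / (20.1×10⁻⁶ × 1810.0) = 208.9 K.
T = 14.3 + 208.9 = 223.2 °C.

223 °C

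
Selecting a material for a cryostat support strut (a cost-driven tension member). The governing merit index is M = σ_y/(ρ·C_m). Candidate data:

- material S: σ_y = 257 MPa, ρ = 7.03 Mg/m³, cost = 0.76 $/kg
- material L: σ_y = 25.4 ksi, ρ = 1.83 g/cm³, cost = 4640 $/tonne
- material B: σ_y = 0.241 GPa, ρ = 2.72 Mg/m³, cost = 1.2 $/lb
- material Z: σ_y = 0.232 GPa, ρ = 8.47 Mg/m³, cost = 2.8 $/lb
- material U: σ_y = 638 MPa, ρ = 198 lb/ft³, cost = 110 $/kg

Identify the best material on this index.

material S

Normalizing units and computing the index:
  material S: σ_y = 257.0 MPa, ρ = 7030 kg/m³, cost = 0.7600 $/kg
  material L: σ_y = 175.1 MPa, ρ = 1830 kg/m³, cost = 4.640 $/kg
  material B: σ_y = 241.0 MPa, ρ = 2720 kg/m³, cost = 2.646 $/kg
  material Z: σ_y = 232.0 MPa, ρ = 8470 kg/m³, cost = 6.173 $/kg
  material U: σ_y = 638.0 MPa, ρ = 3172 kg/m³, cost = 110.0 $/kg
  material S: M = 48.1 kN·m per $
  material B: M = 33.5 kN·m per $
  material L: M = 20.6 kN·m per $
  material Z: M = 4.44 kN·m per $
  material U: M = 1.83 kN·m per $
Material S has the largest M.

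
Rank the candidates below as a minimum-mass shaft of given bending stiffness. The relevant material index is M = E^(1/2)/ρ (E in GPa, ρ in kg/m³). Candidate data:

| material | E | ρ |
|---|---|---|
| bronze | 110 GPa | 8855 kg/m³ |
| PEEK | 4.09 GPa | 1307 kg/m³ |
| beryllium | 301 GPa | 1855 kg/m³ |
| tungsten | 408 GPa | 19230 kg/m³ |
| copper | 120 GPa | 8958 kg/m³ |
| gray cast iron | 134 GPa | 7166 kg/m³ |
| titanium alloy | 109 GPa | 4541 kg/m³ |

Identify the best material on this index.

Per-candidate index values:
  beryllium: M = 9.35×10⁻³
  titanium alloy: M = 2.30×10⁻³
  gray cast iron: M = 1.62×10⁻³
  PEEK: M = 1.55×10⁻³
  copper: M = 1.22×10⁻³
  bronze: M = 1.18×10⁻³
  tungsten: M = 1.05×10⁻³
The maximum is for beryllium.

beryllium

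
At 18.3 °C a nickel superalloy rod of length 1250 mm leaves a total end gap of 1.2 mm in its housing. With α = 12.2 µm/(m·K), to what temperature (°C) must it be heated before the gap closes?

α·L₀·ΔT = 1.2 mm ⇒ ΔT = 1.2 / (12.2×10⁻⁶ × 1250.0) = 78.69 K.
T = 18.3 + 78.69 = 96.99 °C.

97.0 °C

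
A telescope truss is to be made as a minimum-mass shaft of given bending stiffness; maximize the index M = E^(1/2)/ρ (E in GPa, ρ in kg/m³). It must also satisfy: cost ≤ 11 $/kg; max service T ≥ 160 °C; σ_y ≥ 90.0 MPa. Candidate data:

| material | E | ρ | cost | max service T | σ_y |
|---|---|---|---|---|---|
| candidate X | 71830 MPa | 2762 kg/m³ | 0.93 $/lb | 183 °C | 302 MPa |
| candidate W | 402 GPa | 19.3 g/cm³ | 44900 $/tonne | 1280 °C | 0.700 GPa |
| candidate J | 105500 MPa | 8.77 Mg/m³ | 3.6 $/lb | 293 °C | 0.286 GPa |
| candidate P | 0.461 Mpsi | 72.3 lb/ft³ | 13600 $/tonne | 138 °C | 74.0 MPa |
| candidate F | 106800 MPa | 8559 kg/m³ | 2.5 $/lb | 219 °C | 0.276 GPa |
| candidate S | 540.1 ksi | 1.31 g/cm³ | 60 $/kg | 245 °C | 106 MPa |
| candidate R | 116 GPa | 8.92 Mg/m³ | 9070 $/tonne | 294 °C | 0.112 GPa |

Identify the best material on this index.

candidate X

Screen on constraints: cost ≤ 11 $/kg; max service T ≥ 160 °C; σ_y ≥ 90.0 MPa. Survivors: candidate X, candidate J, candidate F, candidate R.
Normalizing units and computing the index:
  candidate X: E = 71.83 GPa, ρ = 2762 kg/m³
  candidate J: E = 105.5 GPa, ρ = 8770 kg/m³
  candidate F: E = 106.8 GPa, ρ = 8559 kg/m³
  candidate R: E = 116.0 GPa, ρ = 8920 kg/m³
  candidate X: M = 3.07×10⁻³
  candidate R: M = 1.21×10⁻³
  candidate F: M = 1.21×10⁻³
  candidate J: M = 1.17×10⁻³
Highest index: candidate X.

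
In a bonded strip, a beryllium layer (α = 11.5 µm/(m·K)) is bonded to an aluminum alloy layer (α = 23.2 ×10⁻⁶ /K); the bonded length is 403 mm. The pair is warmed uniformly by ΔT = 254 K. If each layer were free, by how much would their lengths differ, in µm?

Δα = |11.5 − 23.2|×10⁻⁶/K = 11.7×10⁻⁶/K.
ΔL_mismatch = Δα·L·ΔT = 11.7×10⁻⁶ × 403.0 mm × 254.0 K = 1200 µm.

1200 µm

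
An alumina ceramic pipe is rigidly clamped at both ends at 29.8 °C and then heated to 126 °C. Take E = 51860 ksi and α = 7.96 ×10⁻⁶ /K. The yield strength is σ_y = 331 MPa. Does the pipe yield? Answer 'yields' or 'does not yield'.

does not yield

E = 51860 ksi = 357.6 GPa.
ΔT = 96.20 K. Constrained thermal stress σ = E·α·ΔT = 357.6×10³ MPa × 7.96×10⁻⁶ × 96.20 = 274 MPa (compressive).
Compare to σ_y = 331 MPa: σ < σ_y, so it does not yield.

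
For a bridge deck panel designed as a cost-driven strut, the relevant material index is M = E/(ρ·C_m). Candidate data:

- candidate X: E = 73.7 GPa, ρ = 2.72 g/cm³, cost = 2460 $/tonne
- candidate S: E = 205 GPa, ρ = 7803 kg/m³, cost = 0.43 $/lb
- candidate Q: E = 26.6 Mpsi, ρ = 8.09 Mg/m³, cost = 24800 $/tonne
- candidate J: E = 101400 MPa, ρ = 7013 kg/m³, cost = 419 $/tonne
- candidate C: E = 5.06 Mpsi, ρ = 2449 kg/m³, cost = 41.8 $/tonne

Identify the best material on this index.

Normalizing units and computing the index:
  candidate X: E = 73.70 GPa, ρ = 2720 kg/m³, cost = 2.460 $/kg
  candidate S: E = 205.0 GPa, ρ = 7803 kg/m³, cost = 0.9480 $/kg
  candidate Q: E = 183.4 GPa, ρ = 8090 kg/m³, cost = 24.80 $/kg
  candidate J: E = 101.4 GPa, ρ = 7013 kg/m³, cost = 0.4190 $/kg
  candidate C: E = 34.89 GPa, ρ = 2449 kg/m³, cost = 0.04180 $/kg
  candidate C: M = 341 MN·m per $
  candidate J: M = 34.5 MN·m per $
  candidate S: M = 27.7 MN·m per $
  candidate X: M = 11.0 MN·m per $
  candidate Q: M = 0.914 MN·m per $
Candidate C ranks first.

candidate C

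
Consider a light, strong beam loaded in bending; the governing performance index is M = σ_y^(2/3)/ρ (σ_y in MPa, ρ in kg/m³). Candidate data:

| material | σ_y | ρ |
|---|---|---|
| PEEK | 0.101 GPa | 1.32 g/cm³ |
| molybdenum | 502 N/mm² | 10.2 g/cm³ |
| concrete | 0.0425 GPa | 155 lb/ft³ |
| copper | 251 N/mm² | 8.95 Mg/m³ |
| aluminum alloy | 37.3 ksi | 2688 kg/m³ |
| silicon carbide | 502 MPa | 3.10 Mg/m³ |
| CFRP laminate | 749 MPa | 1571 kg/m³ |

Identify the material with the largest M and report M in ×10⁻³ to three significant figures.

Putting every candidate on a common basis:
  PEEK: σ_y = 101.0 MPa, ρ = 1320 kg/m³
  molybdenum: σ_y = 502.0 MPa, ρ = 10200 kg/m³
  concrete: σ_y = 42.50 MPa, ρ = 2483 kg/m³
  copper: σ_y = 251.0 MPa, ρ = 8950 kg/m³
  aluminum alloy: σ_y = 257.2 MPa, ρ = 2688 kg/m³
  silicon carbide: σ_y = 502.0 MPa, ρ = 3100 kg/m³
  CFRP laminate: σ_y = 749.0 MPa, ρ = 1571 kg/m³
  CFRP laminate: M = 52.5×10⁻³
  silicon carbide: M = 20.4×10⁻³
  PEEK: M = 16.4×10⁻³
  aluminum alloy: M = 15.0×10⁻³
  molybdenum: M = 6.19×10⁻³
  concrete: M = 4.91×10⁻³
  copper: M = 4.45×10⁻³
Highest index: CFRP laminate.

CFRP laminate, M = 52.5×10⁻³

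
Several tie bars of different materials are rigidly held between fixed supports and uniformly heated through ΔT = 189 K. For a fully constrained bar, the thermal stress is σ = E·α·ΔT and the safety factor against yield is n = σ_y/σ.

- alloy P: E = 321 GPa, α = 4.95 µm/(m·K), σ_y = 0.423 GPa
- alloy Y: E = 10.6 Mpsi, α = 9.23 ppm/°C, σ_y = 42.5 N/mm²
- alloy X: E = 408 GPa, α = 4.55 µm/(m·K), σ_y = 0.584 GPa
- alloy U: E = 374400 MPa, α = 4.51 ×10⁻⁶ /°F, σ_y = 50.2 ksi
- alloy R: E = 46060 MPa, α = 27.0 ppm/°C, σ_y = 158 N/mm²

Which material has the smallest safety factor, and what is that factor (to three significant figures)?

Per material, after unit conversion:
  alloy P: E = 321.0, α = 4.95, σ_y = 423.0 → σ = 300 MPa, n = 1.41
  alloy Y: E = 73.08, α = 9.23, σ_y = 42.50 → σ = 127 MPa, n = 0.333
  alloy X: E = 408.0, α = 4.55, σ_y = 584.0 → σ = 351 MPa, n = 1.66
  alloy U: E = 374.4, α = 8.12, σ_y = 346.1 → σ = 574 MPa, n = 0.603
  alloy R: E = 46.06, α = 27.0, σ_y = 158.0 → σ = 235 MPa, n = 0.672
The minimum is alloy Y at n = 0.333.

alloy Y, n = 0.333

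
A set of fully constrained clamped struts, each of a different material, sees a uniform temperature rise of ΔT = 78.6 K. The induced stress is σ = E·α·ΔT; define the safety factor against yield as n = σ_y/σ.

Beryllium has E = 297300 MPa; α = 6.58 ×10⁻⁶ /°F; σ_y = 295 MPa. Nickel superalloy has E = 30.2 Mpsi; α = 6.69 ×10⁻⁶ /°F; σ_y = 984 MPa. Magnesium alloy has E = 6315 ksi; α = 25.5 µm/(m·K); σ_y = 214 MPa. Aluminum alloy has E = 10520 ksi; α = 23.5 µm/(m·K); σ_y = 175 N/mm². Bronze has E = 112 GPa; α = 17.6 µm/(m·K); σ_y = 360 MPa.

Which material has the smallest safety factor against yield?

beryllium

Converting E to GPa, α to ×10⁻⁶/K, σ_y to MPa, then σ and n for each:
  beryllium: E = 297.3, α = 11.8, σ_y = 295.0 → σ = 277 MPa, n = 1.07
  nickel superalloy: E = 208.2, α = 12.0, σ_y = 984.0 → σ = 197 MPa, n = 4.99
  magnesium alloy: E = 43.54, α = 25.5, σ_y = 214.0 → σ = 87.3 MPa, n = 2.45
  aluminum alloy: E = 72.53, α = 23.5, σ_y = 175.0 → σ = 134 MPa, n = 1.31
  bronze: E = 112.0, α = 17.6, σ_y = 360.0 → σ = 155 MPa, n = 2.32
Beryllium has the lowest safety factor, n = 1.07.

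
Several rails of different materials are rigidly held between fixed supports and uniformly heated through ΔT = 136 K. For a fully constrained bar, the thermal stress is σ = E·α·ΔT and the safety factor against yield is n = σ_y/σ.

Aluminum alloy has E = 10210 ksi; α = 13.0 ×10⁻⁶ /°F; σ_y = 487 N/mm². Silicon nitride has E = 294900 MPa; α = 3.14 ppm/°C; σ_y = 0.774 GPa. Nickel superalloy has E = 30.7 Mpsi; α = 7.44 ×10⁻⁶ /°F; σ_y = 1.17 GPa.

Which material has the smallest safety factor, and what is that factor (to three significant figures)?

aluminum alloy, n = 2.17

In consistent units (E in GPa, α in ×10⁻⁶/K, σ_y in MPa):
  aluminum alloy: E = 70.40, α = 23.4, σ_y = 487.0 → σ = 224 MPa, n = 2.17
  silicon nitride: E = 294.9, α = 3.14, σ_y = 774.0 → σ = 126 MPa, n = 6.15
  nickel superalloy: E = 211.7, α = 13.4, σ_y = 1170 → σ = 386 MPa, n = 3.03
Smallest n: aluminum alloy with n = 2.17.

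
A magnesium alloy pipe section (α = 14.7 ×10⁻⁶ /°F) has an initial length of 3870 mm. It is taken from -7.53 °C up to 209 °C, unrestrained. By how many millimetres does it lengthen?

Convert α: 14.7×10⁻⁶/°F × (9/5) = 26.5×10⁻⁶/K.
ΔT = 209 − (-7.53) = 216.5 K.
ΔL = α·L₀·ΔT = 26.5×10⁻⁶ × 3870 mm × 216.5 K = 22.2 mm.

22.2 mm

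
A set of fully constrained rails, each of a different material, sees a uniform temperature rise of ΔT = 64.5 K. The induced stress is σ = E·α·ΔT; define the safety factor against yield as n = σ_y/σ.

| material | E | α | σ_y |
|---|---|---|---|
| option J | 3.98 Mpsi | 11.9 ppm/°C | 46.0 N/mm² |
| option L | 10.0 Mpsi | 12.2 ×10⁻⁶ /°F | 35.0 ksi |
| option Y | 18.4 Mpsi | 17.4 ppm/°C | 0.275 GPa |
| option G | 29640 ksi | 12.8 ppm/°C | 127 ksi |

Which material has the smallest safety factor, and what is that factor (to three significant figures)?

option Y, n = 1.93

In consistent units (E in GPa, α in ×10⁻⁶/K, σ_y in MPa):
  option J: E = 27.44, α = 11.9, σ_y = 46.00 → σ = 21.1 MPa, n = 2.18
  option L: E = 68.95, α = 22.0, σ_y = 241.3 → σ = 97.7 MPa, n = 2.47
  option Y: E = 126.9, α = 17.4, σ_y = 275.0 → σ = 142 MPa, n = 1.93
  option G: E = 204.4, α = 12.8, σ_y = 875.6 → σ = 169 MPa, n = 5.19
Smallest n: option Y with n = 1.93.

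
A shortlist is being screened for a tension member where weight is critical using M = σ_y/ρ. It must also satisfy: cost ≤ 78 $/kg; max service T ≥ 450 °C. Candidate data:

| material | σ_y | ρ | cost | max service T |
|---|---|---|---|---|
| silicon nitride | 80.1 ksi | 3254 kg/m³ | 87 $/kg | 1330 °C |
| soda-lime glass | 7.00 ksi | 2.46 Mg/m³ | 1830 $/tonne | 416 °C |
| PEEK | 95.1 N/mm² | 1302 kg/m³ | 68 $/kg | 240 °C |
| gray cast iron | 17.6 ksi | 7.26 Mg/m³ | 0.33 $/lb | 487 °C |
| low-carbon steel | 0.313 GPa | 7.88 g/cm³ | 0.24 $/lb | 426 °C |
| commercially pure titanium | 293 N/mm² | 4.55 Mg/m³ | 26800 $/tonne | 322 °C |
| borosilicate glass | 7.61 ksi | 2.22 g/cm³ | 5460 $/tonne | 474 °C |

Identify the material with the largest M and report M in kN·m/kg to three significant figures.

Screen on constraints: cost ≤ 78 $/kg; max service T ≥ 450 °C. Survivors: gray cast iron, borosilicate glass.
In SI units:
  gray cast iron: σ_y = 121.3 MPa, ρ = 7260 kg/m³
  borosilicate glass: σ_y = 52.47 MPa, ρ = 2220 kg/m³
  borosilicate glass: M = 23.6 kN·m/kg
  gray cast iron: M = 16.7 kN·m/kg
Borosilicate glass has the largest M.

borosilicate glass, M = 23.6 kN·m/kg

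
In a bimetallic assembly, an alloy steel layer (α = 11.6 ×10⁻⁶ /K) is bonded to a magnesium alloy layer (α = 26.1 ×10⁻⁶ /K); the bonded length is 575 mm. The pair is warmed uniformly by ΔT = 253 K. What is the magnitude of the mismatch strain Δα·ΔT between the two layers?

Δα = |11.6 − 26.1|×10⁻⁶/K = 14.5×10⁻⁶/K.
Mismatch strain = Δα·ΔT = 14.5×10⁻⁶ × 253.0 = 3.67×10⁻³.

3.67×10⁻³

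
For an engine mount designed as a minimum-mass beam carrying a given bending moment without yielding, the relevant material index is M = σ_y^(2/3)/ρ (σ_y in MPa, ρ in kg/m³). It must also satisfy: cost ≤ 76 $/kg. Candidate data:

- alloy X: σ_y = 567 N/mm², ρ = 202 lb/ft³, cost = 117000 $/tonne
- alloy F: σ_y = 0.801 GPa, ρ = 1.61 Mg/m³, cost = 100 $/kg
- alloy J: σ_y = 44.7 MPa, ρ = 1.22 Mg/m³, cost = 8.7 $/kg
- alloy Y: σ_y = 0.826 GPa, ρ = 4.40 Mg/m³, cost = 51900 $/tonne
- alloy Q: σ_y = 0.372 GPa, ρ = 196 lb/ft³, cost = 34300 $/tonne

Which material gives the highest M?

Screen on constraints: cost ≤ 76 $/kg. Survivors: alloy J, alloy Y, alloy Q.
Normalizing units and computing the index:
  alloy J: σ_y = 44.70 MPa, ρ = 1220 kg/m³
  alloy Y: σ_y = 826.0 MPa, ρ = 4400 kg/m³
  alloy Q: σ_y = 372.0 MPa, ρ = 3140 kg/m³
  alloy Y: M = 20.0×10⁻³
  alloy Q: M = 16.5×10⁻³
  alloy J: M = 10.3×10⁻³
Alloy Y has the largest M.

alloy Y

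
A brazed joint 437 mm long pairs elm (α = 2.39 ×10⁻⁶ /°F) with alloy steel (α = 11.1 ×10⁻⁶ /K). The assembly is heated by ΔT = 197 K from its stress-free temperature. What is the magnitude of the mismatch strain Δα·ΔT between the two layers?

1.34×10⁻³

elm: α = 2.39×10⁻⁶/°F × 9/5 = 4.30×10⁻⁶/K.
Δα = |4.30 − 11.1|×10⁻⁶/K = 6.80×10⁻⁶/K.
Mismatch strain = Δα·ΔT = 6.80×10⁻⁶ × 197.0 = 1.34×10⁻³.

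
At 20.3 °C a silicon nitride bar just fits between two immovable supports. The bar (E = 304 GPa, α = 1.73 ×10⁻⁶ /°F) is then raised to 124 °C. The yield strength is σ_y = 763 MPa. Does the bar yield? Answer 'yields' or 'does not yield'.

does not yield

α = 1.73×10⁻⁶/°F × 9/5 = 3.11×10⁻⁶/K.
ΔT = 103.7 K. Constrained thermal stress σ = E·α·ΔT = 304.0×10³ MPa × 3.11×10⁻⁶ × 103.7 = 98.2 MPa (compressive).
Compare to σ_y = 763 MPa: σ < σ_y, so it does not yield.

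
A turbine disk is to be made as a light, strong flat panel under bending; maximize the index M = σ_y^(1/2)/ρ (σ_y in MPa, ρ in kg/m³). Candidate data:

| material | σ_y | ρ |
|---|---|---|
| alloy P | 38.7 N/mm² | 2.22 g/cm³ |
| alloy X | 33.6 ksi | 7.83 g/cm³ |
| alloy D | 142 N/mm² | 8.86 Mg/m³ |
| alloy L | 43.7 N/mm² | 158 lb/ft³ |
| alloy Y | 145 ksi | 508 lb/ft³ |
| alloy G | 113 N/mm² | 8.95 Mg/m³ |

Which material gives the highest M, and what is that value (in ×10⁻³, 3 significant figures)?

alloy Y, M = 3.89×10⁻³

After converting to SI:
  alloy P: σ_y = 38.70 MPa, ρ = 2220 kg/m³
  alloy X: σ_y = 231.7 MPa, ρ = 7830 kg/m³
  alloy D: σ_y = 142.0 MPa, ρ = 8860 kg/m³
  alloy L: σ_y = 43.70 MPa, ρ = 2531 kg/m³
  alloy Y: σ_y = 999.7 MPa, ρ = 8137 kg/m³
  alloy G: σ_y = 113.0 MPa, ρ = 8950 kg/m³
  alloy Y: M = 3.89×10⁻³
  alloy P: M = 2.80×10⁻³
  alloy L: M = 2.61×10⁻³
  alloy X: M = 1.94×10⁻³
  alloy D: M = 1.34×10⁻³
  alloy G: M = 1.19×10⁻³
Alloy Y ranks first.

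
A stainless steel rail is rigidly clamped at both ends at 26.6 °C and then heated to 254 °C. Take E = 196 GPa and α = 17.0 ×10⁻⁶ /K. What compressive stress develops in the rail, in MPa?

758 MPa

ΔT = 227.4 K. Constrained thermal stress σ = E·α·ΔT = 196.0×10³ MPa × 17.0×10⁻⁶ × 227.4 = 758 MPa (compressive).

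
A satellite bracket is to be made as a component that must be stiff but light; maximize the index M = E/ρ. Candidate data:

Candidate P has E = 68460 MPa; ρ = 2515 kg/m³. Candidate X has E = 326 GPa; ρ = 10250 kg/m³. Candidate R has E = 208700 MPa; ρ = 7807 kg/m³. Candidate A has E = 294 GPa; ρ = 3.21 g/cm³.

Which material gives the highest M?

In SI units:
  candidate P: E = 68.46 GPa, ρ = 2515 kg/m³
  candidate X: E = 326.0 GPa, ρ = 10250 kg/m³
  candidate R: E = 208.7 GPa, ρ = 7807 kg/m³
  candidate A: E = 294.0 GPa, ρ = 3210 kg/m³
  candidate A: M = 91.6 MN·m/kg
  candidate X: M = 31.8 MN·m/kg
  candidate P: M = 27.2 MN·m/kg
  candidate R: M = 26.7 MN·m/kg
The maximum is for candidate A.

candidate A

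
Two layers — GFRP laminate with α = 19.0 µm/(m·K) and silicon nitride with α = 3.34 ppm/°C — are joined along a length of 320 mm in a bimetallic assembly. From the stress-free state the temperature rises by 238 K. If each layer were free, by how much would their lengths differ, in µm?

1190 µm

Δα = |19.0 − 3.34|×10⁻⁶/K = 15.7×10⁻⁶/K.
ΔL_mismatch = Δα·L·ΔT = 15.7×10⁻⁶ × 320.0 mm × 238.0 K = 1190 µm.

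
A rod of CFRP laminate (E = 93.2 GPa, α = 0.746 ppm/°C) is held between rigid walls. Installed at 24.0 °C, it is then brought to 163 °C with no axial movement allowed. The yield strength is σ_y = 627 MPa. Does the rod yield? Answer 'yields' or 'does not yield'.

ΔT = 139.0 K. Constrained thermal stress σ = E·α·ΔT = 93.20×10³ MPa × 0.746×10⁻⁶ × 139.0 = 9.66 MPa (compressive).
Compare to σ_y = 627 MPa: σ < σ_y, so it does not yield.

does not yield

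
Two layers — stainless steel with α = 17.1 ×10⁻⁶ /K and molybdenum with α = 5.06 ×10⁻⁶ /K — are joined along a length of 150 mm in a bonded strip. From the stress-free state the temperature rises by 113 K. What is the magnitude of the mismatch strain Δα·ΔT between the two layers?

1.36×10⁻³

Δα = |17.1 − 5.06|×10⁻⁶/K = 12.0×10⁻⁶/K.
Mismatch strain = Δα·ΔT = 12.0×10⁻⁶ × 113.0 = 1.36×10⁻³.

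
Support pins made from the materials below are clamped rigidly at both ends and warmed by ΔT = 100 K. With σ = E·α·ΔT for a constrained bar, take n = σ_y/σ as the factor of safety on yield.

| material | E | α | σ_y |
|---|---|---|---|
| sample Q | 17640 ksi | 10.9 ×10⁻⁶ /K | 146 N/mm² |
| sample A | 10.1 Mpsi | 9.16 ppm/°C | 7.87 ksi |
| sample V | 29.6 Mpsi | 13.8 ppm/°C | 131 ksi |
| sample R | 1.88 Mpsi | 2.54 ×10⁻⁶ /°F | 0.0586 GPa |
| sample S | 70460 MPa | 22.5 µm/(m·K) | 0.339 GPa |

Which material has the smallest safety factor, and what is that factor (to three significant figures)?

Per material, after unit conversion:
  sample Q: E = 121.6, α = 10.9, σ_y = 146.0 → σ = 133 MPa, n = 1.10
  sample A: E = 69.64, α = 9.16, σ_y = 54.26 → σ = 63.8 MPa, n = 0.851
  sample V: E = 204.1, α = 13.8, σ_y = 903.2 → σ = 282 MPa, n = 3.21
  sample R: E = 12.96, α = 4.57, σ_y = 58.60 → σ = 5.93 MPa, n = 9.89
  sample S: E = 70.46, α = 22.5, σ_y = 339.0 → σ = 159 MPa, n = 2.14
Smallest n: sample A with n = 0.851.

sample A, n = 0.851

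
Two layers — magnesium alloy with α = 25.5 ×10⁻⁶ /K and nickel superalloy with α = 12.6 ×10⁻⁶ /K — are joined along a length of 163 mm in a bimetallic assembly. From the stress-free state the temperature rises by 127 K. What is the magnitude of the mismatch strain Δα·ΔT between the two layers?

Δα = |25.5 − 12.6|×10⁻⁶/K = 12.9×10⁻⁶/K.
Mismatch strain = Δα·ΔT = 12.9×10⁻⁶ × 127.0 = 1.64×10⁻³.

1.64×10⁻³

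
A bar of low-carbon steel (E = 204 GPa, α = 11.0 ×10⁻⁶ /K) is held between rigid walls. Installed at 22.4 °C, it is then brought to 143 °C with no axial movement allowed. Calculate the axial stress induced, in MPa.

ΔT = 120.6 K. Constrained thermal stress σ = E·α·ΔT = 204.0×10³ MPa × 11.0×10⁻⁶ × 120.6 = 271 MPa (compressive).

271 MPa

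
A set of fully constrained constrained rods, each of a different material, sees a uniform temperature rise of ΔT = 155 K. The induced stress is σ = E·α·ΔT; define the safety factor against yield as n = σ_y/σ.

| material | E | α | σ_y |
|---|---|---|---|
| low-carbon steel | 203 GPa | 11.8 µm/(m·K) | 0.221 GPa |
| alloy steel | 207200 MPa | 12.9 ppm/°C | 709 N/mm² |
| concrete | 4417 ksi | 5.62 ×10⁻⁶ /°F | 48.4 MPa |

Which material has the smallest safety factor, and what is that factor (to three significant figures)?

In consistent units (E in GPa, α in ×10⁻⁶/K, σ_y in MPa):
  low-carbon steel: E = 203.0, α = 11.8, σ_y = 221.0 → σ = 371 MPa, n = 0.595
  alloy steel: E = 207.2, α = 12.9, σ_y = 709.0 → σ = 414 MPa, n = 1.71
  concrete: E = 30.45, α = 10.1, σ_y = 48.40 → σ = 47.8 MPa, n = 1.01
Smallest n: low-carbon steel with n = 0.595.

low-carbon steel, n = 0.595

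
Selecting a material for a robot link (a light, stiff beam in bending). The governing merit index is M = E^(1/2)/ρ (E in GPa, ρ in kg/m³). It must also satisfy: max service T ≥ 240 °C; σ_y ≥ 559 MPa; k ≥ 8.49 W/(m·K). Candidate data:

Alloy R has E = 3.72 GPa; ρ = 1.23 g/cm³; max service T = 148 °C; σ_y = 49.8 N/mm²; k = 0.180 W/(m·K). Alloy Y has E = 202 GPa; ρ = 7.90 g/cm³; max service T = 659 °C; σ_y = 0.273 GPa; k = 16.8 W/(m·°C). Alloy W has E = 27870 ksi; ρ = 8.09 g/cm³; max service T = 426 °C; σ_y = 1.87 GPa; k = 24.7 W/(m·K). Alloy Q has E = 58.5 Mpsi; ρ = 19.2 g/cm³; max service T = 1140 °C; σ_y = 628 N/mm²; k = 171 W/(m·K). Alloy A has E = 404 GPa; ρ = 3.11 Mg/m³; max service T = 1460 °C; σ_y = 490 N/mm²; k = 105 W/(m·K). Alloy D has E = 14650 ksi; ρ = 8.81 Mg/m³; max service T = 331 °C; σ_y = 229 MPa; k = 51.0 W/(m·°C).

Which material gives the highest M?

Screen on constraints: max service T ≥ 240 °C; σ_y ≥ 559 MPa; k ≥ 8.49 W/(m·K). Survivors: alloy W, alloy Q.
After converting to SI:
  alloy W: E = 192.2 GPa, ρ = 8090 kg/m³
  alloy Q: E = 403.3 GPa, ρ = 19200 kg/m³
  alloy W: M = 1.71×10⁻³
  alloy Q: M = 1.05×10⁻³
Alloy W ranks first.

alloy W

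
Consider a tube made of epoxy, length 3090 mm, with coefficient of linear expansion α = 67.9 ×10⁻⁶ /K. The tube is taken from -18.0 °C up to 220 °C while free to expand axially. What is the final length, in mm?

ΔT = 220 − (-18.0) = 238.0 K.
ΔL = α·L₀·ΔT = 67.9×10⁻⁶ × 3090 mm × 238.0 K = 49.9 mm.
L = L₀ + ΔL = 3090 + 49.9 = 3139.9 mm.

3139.9 mm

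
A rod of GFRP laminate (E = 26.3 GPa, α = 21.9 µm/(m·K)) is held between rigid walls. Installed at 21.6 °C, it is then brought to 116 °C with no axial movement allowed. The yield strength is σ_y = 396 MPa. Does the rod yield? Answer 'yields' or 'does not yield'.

does not yield

ΔT = 94.40 K. Constrained thermal stress σ = E·α·ΔT = 26.30×10³ MPa × 21.9×10⁻⁶ × 94.40 = 54.4 MPa (compressive).
Compare to σ_y = 396 MPa: σ < σ_y, so it does not yield.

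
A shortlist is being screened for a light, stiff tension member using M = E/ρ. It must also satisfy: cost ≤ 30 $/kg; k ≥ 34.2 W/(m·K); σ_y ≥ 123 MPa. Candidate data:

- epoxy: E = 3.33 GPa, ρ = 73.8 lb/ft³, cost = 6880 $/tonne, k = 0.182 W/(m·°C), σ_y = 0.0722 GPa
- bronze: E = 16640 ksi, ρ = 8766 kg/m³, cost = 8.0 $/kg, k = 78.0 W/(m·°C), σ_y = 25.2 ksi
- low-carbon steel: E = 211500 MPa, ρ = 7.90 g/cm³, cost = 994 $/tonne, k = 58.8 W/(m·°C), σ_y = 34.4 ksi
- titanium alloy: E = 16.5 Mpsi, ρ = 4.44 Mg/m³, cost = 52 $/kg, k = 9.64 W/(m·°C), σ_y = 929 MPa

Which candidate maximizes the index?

Screen on constraints: cost ≤ 30 $/kg; k ≥ 34.2 W/(m·K); σ_y ≥ 123 MPa. Survivors: bronze, low-carbon steel.
Normalizing units and computing the index:
  bronze: E = 114.7 GPa, ρ = 8766 kg/m³
  low-carbon steel: E = 211.5 GPa, ρ = 7900 kg/m³
  low-carbon steel: M = 26.8 MN·m/kg
  bronze: M = 13.1 MN·m/kg
Low-carbon steel has the largest M.

low-carbon steel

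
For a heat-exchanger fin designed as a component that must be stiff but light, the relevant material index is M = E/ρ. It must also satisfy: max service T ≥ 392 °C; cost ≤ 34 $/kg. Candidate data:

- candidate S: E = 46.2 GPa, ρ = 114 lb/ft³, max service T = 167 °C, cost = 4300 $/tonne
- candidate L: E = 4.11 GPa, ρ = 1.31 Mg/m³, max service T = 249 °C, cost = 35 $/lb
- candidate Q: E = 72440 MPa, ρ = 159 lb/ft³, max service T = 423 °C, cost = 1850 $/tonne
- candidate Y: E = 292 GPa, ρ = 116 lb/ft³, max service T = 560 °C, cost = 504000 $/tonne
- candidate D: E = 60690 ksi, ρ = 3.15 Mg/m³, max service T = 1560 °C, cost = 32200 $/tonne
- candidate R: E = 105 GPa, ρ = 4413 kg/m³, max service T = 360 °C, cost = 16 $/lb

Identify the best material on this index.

candidate D

Screen on constraints: max service T ≥ 392 °C; cost ≤ 34 $/kg. Survivors: candidate Q, candidate D.
Convert each candidate to consistent units, then evaluate M:
  candidate Q: E = 72.44 GPa, ρ = 2547 kg/m³
  candidate D: E = 418.4 GPa, ρ = 3150 kg/m³
  candidate D: M = 133 MN·m/kg
  candidate Q: M = 28.4 MN·m/kg
Highest index: candidate D.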